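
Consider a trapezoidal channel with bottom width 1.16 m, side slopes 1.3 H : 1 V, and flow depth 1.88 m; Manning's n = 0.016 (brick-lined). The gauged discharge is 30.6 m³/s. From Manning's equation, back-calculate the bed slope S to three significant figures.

0.00580

A = (b + z·y)·y = (1.16 + 1.3×1.88)×1.88 = 6.776 m²
P = b + 2y√(1+z²) = 1.16 + 2×1.88×√(1+1.3²) = 7.327 m
R = A/P = 6.776/7.327 = 0.9248 m
S = (Q·n / (1·A·R^(2/3)))² = (30.6×0.016 / (1×6.776×0.9492))² = 0.005796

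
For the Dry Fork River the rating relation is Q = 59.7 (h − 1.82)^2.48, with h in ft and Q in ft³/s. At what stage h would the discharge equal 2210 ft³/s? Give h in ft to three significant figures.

h − h₀ = (Q/C)^(1/b) = (2210/59.7)^(1/2.48) = 4.290 ft
h = 1.82 + 4.290 = 6.110 ft

6.11 ft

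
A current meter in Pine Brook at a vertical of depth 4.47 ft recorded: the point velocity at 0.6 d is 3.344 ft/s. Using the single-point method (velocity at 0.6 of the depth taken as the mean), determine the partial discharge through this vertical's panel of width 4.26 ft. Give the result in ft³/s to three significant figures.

63.7 ft³/s

v̄ = v₀.₆ = 3.344 ft/s
q = v̄ × d × w = 3.344 × 4.47 × 4.26 = 63.68 ft³/s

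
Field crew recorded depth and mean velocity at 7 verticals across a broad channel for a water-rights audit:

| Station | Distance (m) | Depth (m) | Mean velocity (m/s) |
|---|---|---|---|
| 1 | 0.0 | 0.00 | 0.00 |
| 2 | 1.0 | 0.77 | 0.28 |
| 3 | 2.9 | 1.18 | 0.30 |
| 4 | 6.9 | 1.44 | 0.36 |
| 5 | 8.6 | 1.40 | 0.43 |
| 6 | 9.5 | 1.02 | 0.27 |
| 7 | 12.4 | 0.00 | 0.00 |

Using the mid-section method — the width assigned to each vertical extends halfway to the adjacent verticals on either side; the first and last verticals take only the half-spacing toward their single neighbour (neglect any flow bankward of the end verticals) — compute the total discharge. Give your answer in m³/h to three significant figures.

w_2 = (2.9 − 0.0)/2 = 1.45 m; q_2 = 0.28 × 0.77 × 1.45 = 0.3126 m³/s
w_3 = (6.9 − 1.0)/2 = 2.95 m; q_3 = 0.30 × 1.18 × 2.95 = 1.044 m³/s
w_4 = (8.6 − 2.9)/2 = 2.85 m; q_4 = 0.36 × 1.44 × 2.85 = 1.477 m³/s
w_5 = (9.5 − 6.9)/2 = 1.3 m; q_5 = 0.43 × 1.40 × 1.3 = 0.7826 m³/s
w_6 = (12.4 − 8.6)/2 = 1.9 m; q_6 = 0.27 × 1.02 × 1.9 = 0.5233 m³/s
Stations 1, 7 contribute zero (depth or velocity is 0).
Q = Σ qᵢ = 4.140 m³/s
= 4.140 × 3600 = 14900 m³/h

14900 m³/h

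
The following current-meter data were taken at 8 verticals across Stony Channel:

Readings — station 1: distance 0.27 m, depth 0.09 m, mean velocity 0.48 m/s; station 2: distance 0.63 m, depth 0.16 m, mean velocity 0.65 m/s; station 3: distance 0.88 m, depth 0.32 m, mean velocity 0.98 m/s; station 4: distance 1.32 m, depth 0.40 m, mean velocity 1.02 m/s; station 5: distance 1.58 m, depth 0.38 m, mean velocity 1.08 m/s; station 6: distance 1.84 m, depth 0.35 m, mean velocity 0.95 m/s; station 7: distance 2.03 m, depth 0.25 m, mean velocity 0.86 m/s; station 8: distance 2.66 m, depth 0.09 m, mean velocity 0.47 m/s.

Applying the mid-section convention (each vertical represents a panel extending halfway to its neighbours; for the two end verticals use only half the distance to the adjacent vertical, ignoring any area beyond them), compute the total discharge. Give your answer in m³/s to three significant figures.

0.573 m³/s

w_1 = (0.63 − 0.27)/2 = 0.18 m; q_1 = 0.48 × 0.09 × 0.18 = 0.007776 m³/s
w_2 = (0.88 − 0.27)/2 = 0.305 m; q_2 = 0.65 × 0.16 × 0.305 = 0.03172 m³/s
w_3 = (1.32 − 0.63)/2 = 0.345 m; q_3 = 0.98 × 0.32 × 0.345 = 0.1082 m³/s
w_4 = (1.58 − 0.88)/2 = 0.35 m; q_4 = 1.02 × 0.40 × 0.35 = 0.1428 m³/s
w_5 = (1.84 − 1.32)/2 = 0.26 m; q_5 = 1.08 × 0.38 × 0.26 = 0.1067 m³/s
w_6 = (2.03 − 1.58)/2 = 0.225 m; q_6 = 0.95 × 0.35 × 0.225 = 0.07481 m³/s
w_7 = (2.66 − 1.84)/2 = 0.41 m; q_7 = 0.86 × 0.25 × 0.41 = 0.08815 m³/s
w_8 = (2.66 − 2.03)/2 = 0.315 m; q_8 = 0.47 × 0.09 × 0.315 = 0.01332 m³/s
Q = Σ qᵢ = 0.5735 m³/s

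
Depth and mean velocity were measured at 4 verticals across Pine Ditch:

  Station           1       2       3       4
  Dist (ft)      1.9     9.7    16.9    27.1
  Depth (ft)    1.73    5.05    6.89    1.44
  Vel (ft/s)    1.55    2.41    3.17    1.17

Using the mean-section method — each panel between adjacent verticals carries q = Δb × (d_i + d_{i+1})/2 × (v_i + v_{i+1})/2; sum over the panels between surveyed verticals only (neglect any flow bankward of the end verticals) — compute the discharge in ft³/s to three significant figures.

264 ft³/s

Panel 1-2: Δb = 7.8 ft, d̄ = (1.73+5.05)/2 = 3.39, v̄ = (1.55+2.41)/2 = 1.98 → q = 7.8×3.39×1.98 = 52.36 ft³/s
Panel 2-3: Δb = 7.2 ft, d̄ = (5.05+6.89)/2 = 5.97, v̄ = (2.41+3.17)/2 = 2.79 → q = 7.2×5.97×2.79 = 119.9 ft³/s
Panel 3-4: Δb = 10.2 ft, d̄ = (6.89+1.44)/2 = 4.165, v̄ = (3.17+1.17)/2 = 2.17 → q = 10.2×4.165×2.17 = 92.19 ft³/s
Q = Σ q = 264.5 ft³/s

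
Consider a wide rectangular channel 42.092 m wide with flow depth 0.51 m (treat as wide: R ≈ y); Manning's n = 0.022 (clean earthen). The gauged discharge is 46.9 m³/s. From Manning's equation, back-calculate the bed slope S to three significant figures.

0.00567

A = b·y = 42.092 × 0.51 = 21.47 m²
Wide channel: R ≈ y = 0.51 m
S = (Q·n / (1·A·R^(2/3)))² = (46.9×0.022 / (1×21.47×0.6383))² = 0.005670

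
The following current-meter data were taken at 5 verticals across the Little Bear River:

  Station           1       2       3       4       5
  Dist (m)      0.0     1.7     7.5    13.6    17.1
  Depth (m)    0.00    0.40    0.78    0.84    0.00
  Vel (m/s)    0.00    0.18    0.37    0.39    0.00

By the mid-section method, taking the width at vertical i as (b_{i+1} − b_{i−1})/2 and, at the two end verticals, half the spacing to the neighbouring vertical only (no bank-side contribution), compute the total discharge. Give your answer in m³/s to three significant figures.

3.56 m³/s

w_2 = (7.5 − 0.0)/2 = 3.75 m; q_2 = 0.18 × 0.40 × 3.75 = 0.2700 m³/s
w_3 = (13.6 − 1.7)/2 = 5.95 m; q_3 = 0.37 × 0.78 × 5.95 = 1.717 m³/s
w_4 = (17.1 − 7.5)/2 = 4.8 m; q_4 = 0.39 × 0.84 × 4.8 = 1.572 m³/s
Stations 1, 5 contribute zero (depth or velocity is 0).
Q = Σ qᵢ = 3.560 m³/s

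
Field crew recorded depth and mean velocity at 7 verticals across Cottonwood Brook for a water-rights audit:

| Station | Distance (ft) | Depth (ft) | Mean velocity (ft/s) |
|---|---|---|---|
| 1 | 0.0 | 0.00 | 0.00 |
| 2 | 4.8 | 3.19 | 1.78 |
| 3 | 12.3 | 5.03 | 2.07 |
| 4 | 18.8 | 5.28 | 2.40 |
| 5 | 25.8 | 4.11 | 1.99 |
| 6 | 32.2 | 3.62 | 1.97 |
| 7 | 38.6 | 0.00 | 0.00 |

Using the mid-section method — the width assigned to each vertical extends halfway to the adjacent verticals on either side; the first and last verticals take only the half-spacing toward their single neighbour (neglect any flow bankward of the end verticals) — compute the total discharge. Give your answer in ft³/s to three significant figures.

294 ft³/s

w_2 = (12.3 − 0.0)/2 = 6.15 ft; q_2 = 1.78 × 3.19 × 6.15 = 34.92 ft³/s
w_3 = (18.8 − 4.8)/2 = 7 ft; q_3 = 2.07 × 5.03 × 7 = 72.88 ft³/s
w_4 = (25.8 − 12.3)/2 = 6.75 ft; q_4 = 2.40 × 5.28 × 6.75 = 85.54 ft³/s
w_5 = (32.2 − 18.8)/2 = 6.7 ft; q_5 = 1.99 × 4.11 × 6.7 = 54.80 ft³/s
w_6 = (38.6 − 25.8)/2 = 6.4 ft; q_6 = 1.97 × 3.62 × 6.4 = 45.64 ft³/s
Stations 1, 7 contribute zero (depth or velocity is 0).
Q = Σ qᵢ = 293.8 ft³/s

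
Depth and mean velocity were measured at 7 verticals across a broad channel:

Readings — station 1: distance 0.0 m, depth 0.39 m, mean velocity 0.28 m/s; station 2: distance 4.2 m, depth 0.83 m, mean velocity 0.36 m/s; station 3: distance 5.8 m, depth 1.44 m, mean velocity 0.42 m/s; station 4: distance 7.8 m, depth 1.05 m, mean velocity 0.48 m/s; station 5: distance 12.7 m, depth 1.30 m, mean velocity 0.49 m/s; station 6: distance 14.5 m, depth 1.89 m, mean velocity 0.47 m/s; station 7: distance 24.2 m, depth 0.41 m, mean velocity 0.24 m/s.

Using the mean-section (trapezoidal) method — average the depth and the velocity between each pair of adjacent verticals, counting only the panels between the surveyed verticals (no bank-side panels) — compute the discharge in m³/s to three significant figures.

Panel 1-2: Δb = 4.2 m, d̄ = (0.39+0.83)/2 = 0.61, v̄ = (0.28+0.36)/2 = 0.32 → q = 4.2×0.61×0.32 = 0.8198 m³/s
Panel 2-3: Δb = 1.6 m, d̄ = (0.83+1.44)/2 = 1.135, v̄ = (0.36+0.42)/2 = 0.39 → q = 1.6×1.135×0.39 = 0.7082 m³/s
Panel 3-4: Δb = 2 m, d̄ = (1.44+1.05)/2 = 1.245, v̄ = (0.42+0.48)/2 = 0.45 → q = 2×1.245×0.45 = 1.121 m³/s
Panel 4-5: Δb = 4.9 m, d̄ = (1.05+1.30)/2 = 1.175, v̄ = (0.48+0.49)/2 = 0.485 → q = 4.9×1.175×0.485 = 2.792 m³/s
Panel 5-6: Δb = 1.8 m, d̄ = (1.30+1.89)/2 = 1.595, v̄ = (0.49+0.47)/2 = 0.48 → q = 1.8×1.595×0.48 = 1.378 m³/s
Panel 6-7: Δb = 9.7 m, d̄ = (1.89+0.41)/2 = 1.15, v̄ = (0.47+0.24)/2 = 0.355 → q = 9.7×1.15×0.355 = 3.960 m³/s
Q = Σ q = 10.78 m³/s

10.8 m³/s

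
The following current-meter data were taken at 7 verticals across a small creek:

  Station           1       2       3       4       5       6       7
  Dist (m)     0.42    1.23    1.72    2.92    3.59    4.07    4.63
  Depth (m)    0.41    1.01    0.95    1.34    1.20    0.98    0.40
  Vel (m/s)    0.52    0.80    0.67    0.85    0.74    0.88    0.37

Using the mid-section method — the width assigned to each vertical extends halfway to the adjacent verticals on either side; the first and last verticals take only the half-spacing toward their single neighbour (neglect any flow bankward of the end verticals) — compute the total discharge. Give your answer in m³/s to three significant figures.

w_1 = (1.23 − 0.42)/2 = 0.405 m; q_1 = 0.52 × 0.41 × 0.405 = 0.08635 m³/s
w_2 = (1.72 − 0.42)/2 = 0.65 m; q_2 = 0.80 × 1.01 × 0.65 = 0.5252 m³/s
w_3 = (2.92 − 1.23)/2 = 0.845 m; q_3 = 0.67 × 0.95 × 0.845 = 0.5378 m³/s
w_4 = (3.59 − 1.72)/2 = 0.935 m; q_4 = 0.85 × 1.34 × 0.935 = 1.065 m³/s
w_5 = (4.07 − 2.92)/2 = 0.575 m; q_5 = 0.74 × 1.20 × 0.575 = 0.5106 m³/s
w_6 = (4.63 − 3.59)/2 = 0.52 m; q_6 = 0.88 × 0.98 × 0.52 = 0.4484 m³/s
w_7 = (4.63 − 4.07)/2 = 0.28 m; q_7 = 0.37 × 0.40 × 0.28 = 0.04144 m³/s
Q = Σ qᵢ = 3.215 m³/s

3.21 m³/s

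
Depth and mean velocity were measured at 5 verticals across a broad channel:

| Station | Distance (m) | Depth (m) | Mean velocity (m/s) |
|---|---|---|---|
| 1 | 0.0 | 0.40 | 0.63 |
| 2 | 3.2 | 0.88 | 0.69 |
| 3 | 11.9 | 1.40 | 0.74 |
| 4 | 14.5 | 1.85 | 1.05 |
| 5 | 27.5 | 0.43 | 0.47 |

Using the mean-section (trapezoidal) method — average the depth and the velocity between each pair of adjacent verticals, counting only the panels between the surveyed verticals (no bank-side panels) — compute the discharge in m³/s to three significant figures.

Panel 1-2: Δb = 3.2 m, d̄ = (0.40+0.88)/2 = 0.64, v̄ = (0.63+0.69)/2 = 0.66 → q = 3.2×0.64×0.66 = 1.352 m³/s
Panel 2-3: Δb = 8.7 m, d̄ = (0.88+1.40)/2 = 1.14, v̄ = (0.69+0.74)/2 = 0.715 → q = 8.7×1.14×0.715 = 7.091 m³/s
Panel 3-4: Δb = 2.6 m, d̄ = (1.40+1.85)/2 = 1.625, v̄ = (0.74+1.05)/2 = 0.895 → q = 2.6×1.625×0.895 = 3.781 m³/s
Panel 4-5: Δb = 13 m, d̄ = (1.85+0.43)/2 = 1.14, v̄ = (1.05+0.47)/2 = 0.76 → q = 13×1.14×0.76 = 11.26 m³/s
Q = Σ q = 23.49 m³/s

23.5 m³/s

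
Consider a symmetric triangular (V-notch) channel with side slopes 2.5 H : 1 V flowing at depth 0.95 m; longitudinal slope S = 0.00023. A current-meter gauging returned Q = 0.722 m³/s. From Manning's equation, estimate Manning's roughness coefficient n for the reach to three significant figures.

0.0275

A = z·y² = 2.5×0.95² = 2.256 m²
P = 2y√(1+z²) = 2×0.95×√(1+2.5²) = 5.116 m
R = A/P = 2.256/5.116 = 0.4410 m
n = (1/Q)·A·R^(2/3)·S^(1/2) = (1/0.722) × 2.256 × 0.5794 × 0.01517 = 0.02746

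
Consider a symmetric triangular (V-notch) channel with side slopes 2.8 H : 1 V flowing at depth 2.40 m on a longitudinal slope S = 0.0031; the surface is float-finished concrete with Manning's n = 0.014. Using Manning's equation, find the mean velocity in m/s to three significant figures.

A = z·y² = 2.8×2.40² = 16.13 m²
P = 2y√(1+z²) = 2×2.40×√(1+2.8²) = 14.27 m
R = A/P = 16.13/14.27 = 1.130 m
Q = (1/n)·A·R^(2/3)·S^(1/2) = (1/0.014) × 16.13 × 1.130^(2/3) × 0.0031^(1/2) = 69.59 m³/s
V = Q/A = 69.59/16.13 = 4.315 m/s

4.31 m/s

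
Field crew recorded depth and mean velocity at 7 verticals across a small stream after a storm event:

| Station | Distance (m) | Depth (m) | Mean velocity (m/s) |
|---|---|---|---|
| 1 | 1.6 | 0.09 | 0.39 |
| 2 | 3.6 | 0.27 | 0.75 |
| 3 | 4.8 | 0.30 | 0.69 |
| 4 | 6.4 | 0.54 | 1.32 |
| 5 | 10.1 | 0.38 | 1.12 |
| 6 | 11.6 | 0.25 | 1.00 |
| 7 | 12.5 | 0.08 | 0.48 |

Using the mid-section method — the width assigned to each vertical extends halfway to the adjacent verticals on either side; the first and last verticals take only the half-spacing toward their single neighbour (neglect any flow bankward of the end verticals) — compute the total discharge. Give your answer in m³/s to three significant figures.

3.96 m³/s

w_1 = (3.6 − 1.6)/2 = 1 m; q_1 = 0.39 × 0.09 × 1 = 0.03510 m³/s
w_2 = (4.8 − 1.6)/2 = 1.6 m; q_2 = 0.75 × 0.27 × 1.6 = 0.3240 m³/s
w_3 = (6.4 − 3.6)/2 = 1.4 m; q_3 = 0.69 × 0.30 × 1.4 = 0.2898 m³/s
w_4 = (10.1 − 4.8)/2 = 2.65 m; q_4 = 1.32 × 0.54 × 2.65 = 1.889 m³/s
w_5 = (11.6 − 6.4)/2 = 2.6 m; q_5 = 1.12 × 0.38 × 2.6 = 1.107 m³/s
w_6 = (12.5 − 10.1)/2 = 1.2 m; q_6 = 1.00 × 0.25 × 1.2 = 0.3000 m³/s
w_7 = (12.5 − 11.6)/2 = 0.45 m; q_7 = 0.48 × 0.08 × 0.45 = 0.01728 m³/s
Q = Σ qᵢ = 3.962 m³/s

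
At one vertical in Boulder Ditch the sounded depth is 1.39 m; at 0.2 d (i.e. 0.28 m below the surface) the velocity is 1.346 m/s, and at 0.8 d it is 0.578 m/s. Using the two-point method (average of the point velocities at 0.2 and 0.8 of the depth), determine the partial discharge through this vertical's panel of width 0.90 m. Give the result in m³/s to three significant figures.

v̄ = (1.346 + 0.578) / 2 = 0.9620 m/s
q = v̄ × d × w = 0.9620 × 1.39 × 0.90 = 1.203 m³/s

1.20 m³/s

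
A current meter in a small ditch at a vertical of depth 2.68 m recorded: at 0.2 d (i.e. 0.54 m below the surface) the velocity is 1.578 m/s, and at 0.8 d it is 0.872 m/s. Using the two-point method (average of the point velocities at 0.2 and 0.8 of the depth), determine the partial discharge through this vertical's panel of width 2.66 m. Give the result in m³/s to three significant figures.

v̄ = (1.578 + 0.872) / 2 = 1.225 m/s
q = v̄ × d × w = 1.225 × 2.68 × 2.66 = 8.733 m³/s

8.73 m³/s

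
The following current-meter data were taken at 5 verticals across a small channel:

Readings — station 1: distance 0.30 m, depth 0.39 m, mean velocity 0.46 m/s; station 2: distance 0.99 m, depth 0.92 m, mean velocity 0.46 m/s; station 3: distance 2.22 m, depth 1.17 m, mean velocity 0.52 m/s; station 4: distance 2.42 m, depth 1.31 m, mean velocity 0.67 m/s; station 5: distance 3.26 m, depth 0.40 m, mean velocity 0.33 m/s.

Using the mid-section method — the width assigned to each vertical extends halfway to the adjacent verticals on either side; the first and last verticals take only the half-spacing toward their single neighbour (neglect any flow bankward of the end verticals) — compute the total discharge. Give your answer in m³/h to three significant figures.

w_1 = (0.99 − 0.30)/2 = 0.345 m; q_1 = 0.46 × 0.39 × 0.345 = 0.06189 m³/s
w_2 = (2.22 − 0.30)/2 = 0.96 m; q_2 = 0.46 × 0.92 × 0.96 = 0.4063 m³/s
w_3 = (2.42 − 0.99)/2 = 0.715 m; q_3 = 0.52 × 1.17 × 0.715 = 0.4350 m³/s
w_4 = (3.26 − 2.22)/2 = 0.52 m; q_4 = 0.67 × 1.31 × 0.52 = 0.4564 m³/s
w_5 = (3.26 − 2.42)/2 = 0.42 m; q_5 = 0.33 × 0.40 × 0.42 = 0.05544 m³/s
Q = Σ qᵢ = 1.415 m³/s
= 1.415 × 3600 = 5094 m³/h

5090 m³/h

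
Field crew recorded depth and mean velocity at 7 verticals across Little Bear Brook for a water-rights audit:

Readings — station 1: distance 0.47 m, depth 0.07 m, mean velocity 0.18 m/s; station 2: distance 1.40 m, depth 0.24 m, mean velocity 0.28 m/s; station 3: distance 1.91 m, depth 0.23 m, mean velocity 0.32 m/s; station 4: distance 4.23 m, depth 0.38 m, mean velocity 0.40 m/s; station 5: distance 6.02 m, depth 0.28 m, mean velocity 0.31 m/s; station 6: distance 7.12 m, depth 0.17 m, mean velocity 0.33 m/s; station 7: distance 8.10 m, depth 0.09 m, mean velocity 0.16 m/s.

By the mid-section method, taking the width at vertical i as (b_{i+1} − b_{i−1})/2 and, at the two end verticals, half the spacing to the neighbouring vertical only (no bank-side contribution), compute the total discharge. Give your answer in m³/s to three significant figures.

w_1 = (1.40 − 0.47)/2 = 0.465 m; q_1 = 0.18 × 0.07 × 0.465 = 0.005859 m³/s
w_2 = (1.91 − 0.47)/2 = 0.72 m; q_2 = 0.28 × 0.24 × 0.72 = 0.04838 m³/s
w_3 = (4.23 − 1.40)/2 = 1.415 m; q_3 = 0.32 × 0.23 × 1.415 = 0.1041 m³/s
w_4 = (6.02 − 1.91)/2 = 2.055 m; q_4 = 0.40 × 0.38 × 2.055 = 0.3124 m³/s
w_5 = (7.12 − 4.23)/2 = 1.445 m; q_5 = 0.31 × 0.28 × 1.445 = 0.1254 m³/s
w_6 = (8.10 − 6.02)/2 = 1.04 m; q_6 = 0.33 × 0.17 × 1.04 = 0.05834 m³/s
w_7 = (8.10 − 7.12)/2 = 0.49 m; q_7 = 0.16 × 0.09 × 0.49 = 0.007056 m³/s
Q = Σ qᵢ = 0.6616 m³/s

0.662 m³/s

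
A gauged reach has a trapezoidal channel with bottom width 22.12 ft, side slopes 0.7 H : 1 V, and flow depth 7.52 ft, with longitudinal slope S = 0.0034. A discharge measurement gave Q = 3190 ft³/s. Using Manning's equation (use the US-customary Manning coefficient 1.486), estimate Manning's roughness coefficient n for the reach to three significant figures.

0.0165

A = (b + z·y)·y = (22.12 + 0.7×7.52)×7.52 = 205.9 ft²
P = b + 2y√(1+z²) = 22.12 + 2×7.52×√(1+0.7²) = 40.48 ft
R = A/P = 205.9/40.48 = 5.087 ft
n = (1.486/Q)·A·R^(2/3)·S^(1/2) = (1.486/3190) × 205.9 × 2.958 × 0.05831 = 0.01655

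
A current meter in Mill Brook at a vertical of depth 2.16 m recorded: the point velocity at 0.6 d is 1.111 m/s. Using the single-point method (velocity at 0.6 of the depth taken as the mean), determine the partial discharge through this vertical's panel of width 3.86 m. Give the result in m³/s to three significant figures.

9.26 m³/s

v̄ = v₀.₆ = 1.111 m/s
q = v̄ × d × w = 1.111 × 2.16 × 3.86 = 9.263 m³/s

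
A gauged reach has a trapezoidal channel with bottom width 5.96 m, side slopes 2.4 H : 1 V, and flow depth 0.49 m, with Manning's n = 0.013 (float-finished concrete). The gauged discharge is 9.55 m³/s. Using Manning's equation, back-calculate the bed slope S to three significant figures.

0.00413

A = (b + z·y)·y = (5.96 + 2.4×0.49)×0.49 = 3.497 m²
P = b + 2y√(1+z²) = 5.96 + 2×0.49×√(1+2.4²) = 8.508 m
R = A/P = 3.497/8.508 = 0.4110 m
S = (Q·n / (1·A·R^(2/3)))² = (9.55×0.013 / (1×3.497×0.5528))² = 0.004126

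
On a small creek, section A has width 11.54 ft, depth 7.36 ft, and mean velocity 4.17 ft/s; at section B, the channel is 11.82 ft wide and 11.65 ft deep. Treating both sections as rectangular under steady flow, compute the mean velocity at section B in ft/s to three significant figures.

Q = A₁V₁ = (11.54×7.36) × 4.17 = 354.2 ft³/s
A₂ = 11.82 × 11.65 = 137.7 ft²
V₂ = Q/A₂ = 354.2/137.7 = 2.572 ft/s

2.57 ft/s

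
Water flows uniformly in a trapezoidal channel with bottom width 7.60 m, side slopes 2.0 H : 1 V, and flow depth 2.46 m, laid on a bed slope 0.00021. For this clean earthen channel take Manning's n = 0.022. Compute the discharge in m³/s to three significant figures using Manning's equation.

28.4 m³/s

A = (b + z·y)·y = (7.60 + 2.0×2.46)×2.46 = 30.80 m²
P = b + 2y√(1+z²) = 7.60 + 2×2.46×√(1+2.0²) = 18.60 m
R = A/P = 30.80/18.60 = 1.656 m
Q = (1/n)·A·R^(2/3)·S^(1/2) = (1/0.022) × 30.80 × 1.656^(2/3) × 0.00021^(1/2) = 28.39 m³/s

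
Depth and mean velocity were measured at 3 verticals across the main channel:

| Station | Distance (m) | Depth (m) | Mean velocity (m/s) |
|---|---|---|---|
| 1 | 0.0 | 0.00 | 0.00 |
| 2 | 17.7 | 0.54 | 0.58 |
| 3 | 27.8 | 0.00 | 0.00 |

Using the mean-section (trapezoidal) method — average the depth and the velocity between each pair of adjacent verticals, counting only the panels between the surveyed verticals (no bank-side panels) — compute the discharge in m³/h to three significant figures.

7840 m³/h

Panel 1-2: Δb = 17.7 m, d̄ = (0.00+0.54)/2 = 0.27, v̄ = (0.00+0.58)/2 = 0.29 → q = 17.7×0.27×0.29 = 1.386 m³/s
Panel 2-3: Δb = 10.1 m, d̄ = (0.54+0.00)/2 = 0.27, v̄ = (0.58+0.00)/2 = 0.29 → q = 10.1×0.27×0.29 = 0.7908 m³/s
Q = Σ q = 2.177 m³/s
= 2.177 × 3600 = 7836 m³/h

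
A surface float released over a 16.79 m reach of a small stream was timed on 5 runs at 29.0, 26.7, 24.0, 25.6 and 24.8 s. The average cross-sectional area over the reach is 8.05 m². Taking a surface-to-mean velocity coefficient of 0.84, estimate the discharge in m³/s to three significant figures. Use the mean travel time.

4.36 m³/s

t̄ = (29.0 + 26.7 + 24.0 + 25.6 + 24.8) / 5 = 26.02 s
v_surface = L / t̄ = 16.79 / 26.02 = 0.6453 m/s
v_mean = 0.84 × 0.6453 = 0.5420 m/s
Q = A × v_mean = 8.05 × 0.5420 = 4.363 m³/s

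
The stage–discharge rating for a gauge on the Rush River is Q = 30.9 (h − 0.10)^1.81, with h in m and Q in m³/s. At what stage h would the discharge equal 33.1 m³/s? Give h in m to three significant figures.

h − h₀ = (Q/C)^(1/b) = (33.1/30.9)^(1/1.81) = 1.039 m
h = 0.10 + 1.039 = 1.139 m

1.14 m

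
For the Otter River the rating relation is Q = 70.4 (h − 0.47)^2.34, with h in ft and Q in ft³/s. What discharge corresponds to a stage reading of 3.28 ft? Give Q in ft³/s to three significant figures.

790 ft³/s

Q = 70.4 × (3.28 − 0.47)^2.34 = 70.4 × 2.81^2.34 = 789.9 ft³/s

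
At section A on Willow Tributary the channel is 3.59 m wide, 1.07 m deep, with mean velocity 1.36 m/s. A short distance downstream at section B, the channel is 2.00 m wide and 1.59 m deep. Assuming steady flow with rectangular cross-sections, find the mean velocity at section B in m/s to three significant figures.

Q = A₁V₁ = (3.59×1.07) × 1.36 = 5.224 m³/s
A₂ = 2.00 × 1.59 = 3.180 m²
V₂ = Q/A₂ = 5.224/3.180 = 1.643 m/s

1.64 m/s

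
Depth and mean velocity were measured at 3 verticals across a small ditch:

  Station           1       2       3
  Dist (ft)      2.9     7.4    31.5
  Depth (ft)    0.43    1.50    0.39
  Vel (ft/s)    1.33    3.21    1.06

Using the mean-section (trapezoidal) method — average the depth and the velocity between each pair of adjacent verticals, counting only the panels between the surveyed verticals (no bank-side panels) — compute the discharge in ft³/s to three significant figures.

Panel 1-2: Δb = 4.5 ft, d̄ = (0.43+1.50)/2 = 0.965, v̄ = (1.33+3.21)/2 = 2.27 → q = 4.5×0.965×2.27 = 9.857 ft³/s
Panel 2-3: Δb = 24.1 ft, d̄ = (1.50+0.39)/2 = 0.945, v̄ = (3.21+1.06)/2 = 2.135 → q = 24.1×0.945×2.135 = 48.62 ft³/s
Q = Σ q = 58.48 ft³/s

58.5 ft³/s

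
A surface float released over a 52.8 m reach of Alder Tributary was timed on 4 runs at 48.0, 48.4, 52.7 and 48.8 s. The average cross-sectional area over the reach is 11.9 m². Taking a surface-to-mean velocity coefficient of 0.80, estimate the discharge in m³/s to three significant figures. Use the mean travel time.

10.2 m³/s

t̄ = (48.0 + 48.4 + 52.7 + 48.8) / 4 = 49.475 s
v_surface = L / t̄ = 52.8 / 49.475 = 1.067 m/s
v_mean = 0.80 × 1.067 = 0.8538 m/s
Q = A × v_mean = 11.9 × 0.8538 = 10.16 m³/s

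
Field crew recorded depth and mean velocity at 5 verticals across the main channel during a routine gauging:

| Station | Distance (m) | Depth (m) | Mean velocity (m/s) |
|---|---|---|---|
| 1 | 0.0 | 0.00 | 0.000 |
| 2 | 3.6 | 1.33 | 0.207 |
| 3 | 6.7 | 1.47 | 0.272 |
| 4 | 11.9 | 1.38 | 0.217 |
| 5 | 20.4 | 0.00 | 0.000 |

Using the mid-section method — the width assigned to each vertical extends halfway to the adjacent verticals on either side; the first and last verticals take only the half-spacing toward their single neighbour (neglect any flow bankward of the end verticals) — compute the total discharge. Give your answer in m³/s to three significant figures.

w_2 = (6.7 − 0.0)/2 = 3.35 m; q_2 = 0.207 × 1.33 × 3.35 = 0.9223 m³/s
w_3 = (11.9 − 3.6)/2 = 4.15 m; q_3 = 0.272 × 1.47 × 4.15 = 1.659 m³/s
w_4 = (20.4 − 6.7)/2 = 6.85 m; q_4 = 0.217 × 1.38 × 6.85 = 2.051 m³/s
Stations 1, 5 contribute zero (depth or velocity is 0).
Q = Σ qᵢ = 4.633 m³/s

4.63 m³/s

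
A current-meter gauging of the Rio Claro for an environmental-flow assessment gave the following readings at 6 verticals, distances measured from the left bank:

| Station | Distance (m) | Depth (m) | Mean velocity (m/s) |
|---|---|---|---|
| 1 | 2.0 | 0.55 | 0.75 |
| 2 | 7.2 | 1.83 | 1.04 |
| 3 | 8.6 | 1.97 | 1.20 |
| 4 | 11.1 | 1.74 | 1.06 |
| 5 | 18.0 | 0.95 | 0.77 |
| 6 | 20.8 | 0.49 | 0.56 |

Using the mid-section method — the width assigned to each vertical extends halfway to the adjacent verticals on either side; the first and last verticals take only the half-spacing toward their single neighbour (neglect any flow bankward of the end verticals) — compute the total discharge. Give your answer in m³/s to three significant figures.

w_1 = (7.2 − 2.0)/2 = 2.6 m; q_1 = 0.75 × 0.55 × 2.6 = 1.073 m³/s
w_2 = (8.6 − 2.0)/2 = 3.3 m; q_2 = 1.04 × 1.83 × 3.3 = 6.281 m³/s
w_3 = (11.1 − 7.2)/2 = 1.95 m; q_3 = 1.20 × 1.97 × 1.95 = 4.610 m³/s
w_4 = (18.0 − 8.6)/2 = 4.7 m; q_4 = 1.06 × 1.74 × 4.7 = 8.669 m³/s
w_5 = (20.8 − 11.1)/2 = 4.85 m; q_5 = 0.77 × 0.95 × 4.85 = 3.548 m³/s
w_6 = (20.8 − 18.0)/2 = 1.4 m; q_6 = 0.56 × 0.49 × 1.4 = 0.3842 m³/s
Q = Σ qᵢ = 24.56 m³/s

24.6 m³/s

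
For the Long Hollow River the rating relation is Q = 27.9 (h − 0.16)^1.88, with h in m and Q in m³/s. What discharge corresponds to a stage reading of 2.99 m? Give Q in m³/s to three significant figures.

197 m³/s

Q = 27.9 × (2.99 − 0.16)^1.88 = 27.9 × 2.83^1.88 = 197.2 m³/s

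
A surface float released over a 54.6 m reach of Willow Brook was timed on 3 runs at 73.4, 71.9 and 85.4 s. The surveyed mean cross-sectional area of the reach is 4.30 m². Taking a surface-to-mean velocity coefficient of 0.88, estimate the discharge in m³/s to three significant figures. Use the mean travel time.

t̄ = (73.4 + 71.9 + 85.4) / 3 = 76.9 s
v_surface = L / t̄ = 54.6 / 76.9 = 0.7100 m/s
v_mean = 0.88 × 0.7100 = 0.6248 m/s
Q = A × v_mean = 4.30 × 0.6248 = 2.687 m³/s

2.69 m³/s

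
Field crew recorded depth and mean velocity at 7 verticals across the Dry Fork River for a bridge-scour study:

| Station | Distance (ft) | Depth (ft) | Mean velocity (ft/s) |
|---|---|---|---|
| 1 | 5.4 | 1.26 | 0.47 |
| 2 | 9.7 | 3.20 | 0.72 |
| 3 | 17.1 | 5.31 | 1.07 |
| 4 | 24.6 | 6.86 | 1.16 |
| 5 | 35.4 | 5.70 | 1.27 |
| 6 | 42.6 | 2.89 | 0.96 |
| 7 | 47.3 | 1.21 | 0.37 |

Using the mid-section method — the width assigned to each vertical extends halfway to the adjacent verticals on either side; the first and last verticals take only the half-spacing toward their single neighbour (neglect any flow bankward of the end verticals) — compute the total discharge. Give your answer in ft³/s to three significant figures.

213 ft³/s

w_1 = (9.7 − 5.4)/2 = 2.15 ft; q_1 = 0.47 × 1.26 × 2.15 = 1.273 ft³/s
w_2 = (17.1 − 5.4)/2 = 5.85 ft; q_2 = 0.72 × 3.20 × 5.85 = 13.48 ft³/s
w_3 = (24.6 − 9.7)/2 = 7.45 ft; q_3 = 1.07 × 5.31 × 7.45 = 42.33 ft³/s
w_4 = (35.4 − 17.1)/2 = 9.15 ft; q_4 = 1.16 × 6.86 × 9.15 = 72.81 ft³/s
w_5 = (42.6 − 24.6)/2 = 9 ft; q_5 = 1.27 × 5.70 × 9 = 65.15 ft³/s
w_6 = (47.3 − 35.4)/2 = 5.95 ft; q_6 = 0.96 × 2.89 × 5.95 = 16.51 ft³/s
w_7 = (47.3 − 42.6)/2 = 2.35 ft; q_7 = 0.37 × 1.21 × 2.35 = 1.052 ft³/s
Q = Σ qᵢ = 212.6 ft³/s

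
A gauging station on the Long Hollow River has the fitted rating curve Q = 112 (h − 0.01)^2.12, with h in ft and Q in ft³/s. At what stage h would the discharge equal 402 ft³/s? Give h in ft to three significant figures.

h − h₀ = (Q/C)^(1/b) = (402/112)^(1/2.12) = 1.827 ft
h = 0.01 + 1.827 = 1.837 ft

1.84 ft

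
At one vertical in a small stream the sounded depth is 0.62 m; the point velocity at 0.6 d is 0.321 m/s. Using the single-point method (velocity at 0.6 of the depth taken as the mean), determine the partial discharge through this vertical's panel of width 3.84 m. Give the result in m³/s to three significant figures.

0.764 m³/s

v̄ = v₀.₆ = 0.321 m/s
q = v̄ × d × w = 0.3210 × 0.62 × 3.84 = 0.7642 m³/s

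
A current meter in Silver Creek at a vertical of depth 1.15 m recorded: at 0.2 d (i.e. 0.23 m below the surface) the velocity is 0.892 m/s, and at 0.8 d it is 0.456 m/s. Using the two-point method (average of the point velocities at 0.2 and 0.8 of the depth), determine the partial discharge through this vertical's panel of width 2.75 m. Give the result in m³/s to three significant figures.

v̄ = (0.892 + 0.456) / 2 = 0.6740 m/s
q = v̄ × d × w = 0.6740 × 1.15 × 2.75 = 2.132 m³/s

2.13 m³/s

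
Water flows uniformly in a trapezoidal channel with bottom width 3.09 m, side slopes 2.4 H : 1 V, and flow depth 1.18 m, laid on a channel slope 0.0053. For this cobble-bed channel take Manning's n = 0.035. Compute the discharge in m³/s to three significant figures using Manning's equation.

12.1 m³/s

A = (b + z·y)·y = (3.09 + 2.4×1.18)×1.18 = 6.988 m²
P = b + 2y√(1+z²) = 3.09 + 2×1.18×√(1+2.4²) = 9.226 m
R = A/P = 6.988/9.226 = 0.7574 m
Q = (1/n)·A·R^(2/3)·S^(1/2) = (1/0.035) × 6.988 × 0.7574^(2/3) × 0.0053^(1/2) = 12.08 m³/s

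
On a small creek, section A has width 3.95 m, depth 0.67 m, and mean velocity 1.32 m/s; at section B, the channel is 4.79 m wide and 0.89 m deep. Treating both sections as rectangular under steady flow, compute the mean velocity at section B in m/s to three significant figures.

0.819 m/s

Q = A₁V₁ = (3.95×0.67) × 1.32 = 3.493 m³/s
A₂ = 4.79 × 0.89 = 4.263 m²
V₂ = Q/A₂ = 3.493/4.263 = 0.8194 m/s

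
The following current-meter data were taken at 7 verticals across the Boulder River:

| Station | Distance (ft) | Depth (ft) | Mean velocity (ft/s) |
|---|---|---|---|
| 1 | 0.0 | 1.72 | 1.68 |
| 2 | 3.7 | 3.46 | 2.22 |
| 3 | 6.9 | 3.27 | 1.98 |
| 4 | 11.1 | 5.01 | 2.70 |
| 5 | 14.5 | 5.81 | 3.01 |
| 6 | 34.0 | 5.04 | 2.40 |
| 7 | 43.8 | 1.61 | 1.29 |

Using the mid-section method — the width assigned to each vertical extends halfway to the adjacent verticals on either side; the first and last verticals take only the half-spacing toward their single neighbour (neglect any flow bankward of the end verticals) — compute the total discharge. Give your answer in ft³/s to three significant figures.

w_1 = (3.7 − 0.0)/2 = 1.85 ft; q_1 = 1.68 × 1.72 × 1.85 = 5.346 ft³/s
w_2 = (6.9 − 0.0)/2 = 3.45 ft; q_2 = 2.22 × 3.46 × 3.45 = 26.50 ft³/s
w_3 = (11.1 − 3.7)/2 = 3.7 ft; q_3 = 1.98 × 3.27 × 3.7 = 23.96 ft³/s
w_4 = (14.5 − 6.9)/2 = 3.8 ft; q_4 = 2.70 × 5.01 × 3.8 = 51.40 ft³/s
w_5 = (34.0 − 11.1)/2 = 11.45 ft; q_5 = 3.01 × 5.81 × 11.45 = 200.2 ft³/s
w_6 = (43.8 − 14.5)/2 = 14.65 ft; q_6 = 2.40 × 5.04 × 14.65 = 177.2 ft³/s
w_7 = (43.8 − 34.0)/2 = 4.9 ft; q_7 = 1.29 × 1.61 × 4.9 = 10.18 ft³/s
Q = Σ qᵢ = 494.8 ft³/s

495 ft³/s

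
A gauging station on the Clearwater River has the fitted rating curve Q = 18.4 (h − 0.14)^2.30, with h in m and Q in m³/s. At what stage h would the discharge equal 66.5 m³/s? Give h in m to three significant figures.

h − h₀ = (Q/C)^(1/b) = (66.5/18.4)^(1/2.30) = 1.748 m
h = 0.14 + 1.748 = 1.888 m

1.89 m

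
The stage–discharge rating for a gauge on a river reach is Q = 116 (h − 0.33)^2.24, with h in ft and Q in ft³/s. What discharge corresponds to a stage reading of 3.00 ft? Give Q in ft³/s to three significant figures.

Q = 116 × (3.00 − 0.33)^2.24 = 116 × 2.67^2.24 = 1047 ft³/s

1050 ft³/s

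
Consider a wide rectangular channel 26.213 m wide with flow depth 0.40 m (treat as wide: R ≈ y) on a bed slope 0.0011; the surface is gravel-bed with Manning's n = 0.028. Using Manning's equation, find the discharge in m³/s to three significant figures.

6.74 m³/s

A = b·y = 26.213 × 0.40 = 10.49 m²
Wide channel: R ≈ y = 0.40 m
Q = (1/n)·A·R^(2/3)·S^(1/2) = (1/0.028) × 10.49 × 0.4000^(2/3) × 0.0011^(1/2) = 6.743 m³/s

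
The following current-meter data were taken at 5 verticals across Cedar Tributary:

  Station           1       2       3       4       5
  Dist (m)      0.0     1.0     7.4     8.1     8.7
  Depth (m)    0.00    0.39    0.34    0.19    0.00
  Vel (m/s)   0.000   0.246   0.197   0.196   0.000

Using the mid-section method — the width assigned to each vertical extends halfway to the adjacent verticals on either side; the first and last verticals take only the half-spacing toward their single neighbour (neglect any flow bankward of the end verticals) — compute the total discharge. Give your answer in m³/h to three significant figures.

2220 m³/h

w_2 = (7.4 − 0.0)/2 = 3.7 m; q_2 = 0.246 × 0.39 × 3.7 = 0.3550 m³/s
w_3 = (8.1 − 1.0)/2 = 3.55 m; q_3 = 0.197 × 0.34 × 3.55 = 0.2378 m³/s
w_4 = (8.7 − 7.4)/2 = 0.65 m; q_4 = 0.196 × 0.19 × 0.65 = 0.02421 m³/s
Stations 1, 5 contribute zero (depth or velocity is 0).
Q = Σ qᵢ = 0.6170 m³/s
= 0.6170 × 3600 = 2221 m³/h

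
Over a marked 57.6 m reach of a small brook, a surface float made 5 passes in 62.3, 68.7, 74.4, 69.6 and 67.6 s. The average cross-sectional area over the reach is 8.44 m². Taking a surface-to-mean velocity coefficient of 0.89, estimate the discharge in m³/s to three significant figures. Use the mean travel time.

6.31 m³/s

t̄ = (62.3 + 68.7 + 74.4 + 69.6 + 67.6) / 5 = 68.52 s
v_surface = L / t̄ = 57.6 / 68.52 = 0.8406 m/s
v_mean = 0.89 × 0.8406 = 0.7482 m/s
Q = A × v_mean = 8.44 × 0.7482 = 6.314 m³/s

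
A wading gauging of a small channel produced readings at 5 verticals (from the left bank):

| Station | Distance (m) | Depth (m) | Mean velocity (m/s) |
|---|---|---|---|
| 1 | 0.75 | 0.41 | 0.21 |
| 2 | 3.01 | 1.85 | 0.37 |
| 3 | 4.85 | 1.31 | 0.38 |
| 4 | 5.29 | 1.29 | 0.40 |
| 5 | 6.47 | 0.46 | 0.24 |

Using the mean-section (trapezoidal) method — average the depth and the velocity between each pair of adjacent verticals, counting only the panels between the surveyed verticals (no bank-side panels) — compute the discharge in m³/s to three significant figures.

2.38 m³/s

Panel 1-2: Δb = 2.26 m, d̄ = (0.41+1.85)/2 = 1.13, v̄ = (0.21+0.37)/2 = 0.29 → q = 2.26×1.13×0.29 = 0.7406 m³/s
Panel 2-3: Δb = 1.84 m, d̄ = (1.85+1.31)/2 = 1.58, v̄ = (0.37+0.38)/2 = 0.375 → q = 1.84×1.58×0.375 = 1.090 m³/s
Panel 3-4: Δb = 0.44 m, d̄ = (1.31+1.29)/2 = 1.3, v̄ = (0.38+0.40)/2 = 0.39 → q = 0.44×1.3×0.39 = 0.2231 m³/s
Panel 4-5: Δb = 1.18 m, d̄ = (1.29+0.46)/2 = 0.875, v̄ = (0.40+0.24)/2 = 0.32 → q = 1.18×0.875×0.32 = 0.3304 m³/s
Q = Σ q = 2.384 m³/s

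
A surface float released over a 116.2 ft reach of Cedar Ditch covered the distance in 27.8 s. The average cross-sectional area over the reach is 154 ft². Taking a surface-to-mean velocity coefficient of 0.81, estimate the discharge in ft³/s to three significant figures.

v_surface = L / t̄ = 116.2 / 27.8 = 4.180 ft/s
v_mean = 0.81 × 4.180 = 3.386 ft/s
Q = A × v_mean = 154 × 3.386 = 521.4 ft³/s

521 ft³/s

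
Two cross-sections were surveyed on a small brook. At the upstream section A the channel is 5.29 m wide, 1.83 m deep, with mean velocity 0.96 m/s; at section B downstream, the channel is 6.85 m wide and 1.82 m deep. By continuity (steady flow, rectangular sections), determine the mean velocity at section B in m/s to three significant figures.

0.745 m/s

Q = A₁V₁ = (5.29×1.83) × 0.96 = 9.293 m³/s
A₂ = 6.85 × 1.82 = 12.47 m²
V₂ = Q/A₂ = 9.293/12.47 = 0.7454 m/s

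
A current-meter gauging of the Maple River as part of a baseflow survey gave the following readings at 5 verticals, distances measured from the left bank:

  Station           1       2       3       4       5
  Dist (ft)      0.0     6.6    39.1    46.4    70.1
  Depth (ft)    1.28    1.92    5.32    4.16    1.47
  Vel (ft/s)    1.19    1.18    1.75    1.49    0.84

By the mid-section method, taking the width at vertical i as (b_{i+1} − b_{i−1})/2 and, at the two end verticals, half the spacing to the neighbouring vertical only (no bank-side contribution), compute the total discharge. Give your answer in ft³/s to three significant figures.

w_1 = (6.6 − 0.0)/2 = 3.3 ft; q_1 = 1.19 × 1.28 × 3.3 = 5.027 ft³/s
w_2 = (39.1 − 0.0)/2 = 19.55 ft; q_2 = 1.18 × 1.92 × 19.55 = 44.29 ft³/s
w_3 = (46.4 − 6.6)/2 = 19.9 ft; q_3 = 1.75 × 5.32 × 19.9 = 185.3 ft³/s
w_4 = (70.1 − 39.1)/2 = 15.5 ft; q_4 = 1.49 × 4.16 × 15.5 = 96.08 ft³/s
w_5 = (70.1 − 46.4)/2 = 11.85 ft; q_5 = 0.84 × 1.47 × 11.85 = 14.63 ft³/s
Q = Σ qᵢ = 345.3 ft³/s

345 ft³/s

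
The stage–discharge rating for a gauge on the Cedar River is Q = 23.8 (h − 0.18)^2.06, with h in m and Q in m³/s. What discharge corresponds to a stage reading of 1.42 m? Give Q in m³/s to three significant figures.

37.1 m³/s

Q = 23.8 × (1.42 − 0.18)^2.06 = 23.8 × 1.24^2.06 = 37.07 m³/s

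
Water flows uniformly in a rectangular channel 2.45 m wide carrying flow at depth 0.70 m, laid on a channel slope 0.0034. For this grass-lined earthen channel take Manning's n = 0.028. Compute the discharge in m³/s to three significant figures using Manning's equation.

2.08 m³/s

A = b·y = 2.45 × 0.70 = 1.715 m²
P = b + 2y = 2.45 + 2×0.70 = 3.850 m
R = A/P = 1.715/3.850 = 0.4455 m
Q = (1/n)·A·R^(2/3)·S^(1/2) = (1/0.028) × 1.715 × 0.4455^(2/3) × 0.0034^(1/2) = 2.083 m³/s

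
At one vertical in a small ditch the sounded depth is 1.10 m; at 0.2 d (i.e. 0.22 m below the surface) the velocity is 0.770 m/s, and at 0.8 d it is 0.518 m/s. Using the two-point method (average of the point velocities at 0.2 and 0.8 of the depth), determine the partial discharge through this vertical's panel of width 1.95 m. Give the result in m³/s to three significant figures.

1.38 m³/s

v̄ = (0.770 + 0.518) / 2 = 0.6440 m/s
q = v̄ × d × w = 0.6440 × 1.10 × 1.95 = 1.381 m³/s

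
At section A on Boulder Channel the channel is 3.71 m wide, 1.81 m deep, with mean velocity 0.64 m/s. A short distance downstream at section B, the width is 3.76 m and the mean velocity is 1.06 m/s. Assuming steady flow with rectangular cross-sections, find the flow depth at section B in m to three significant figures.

1.08 m

Q = A₁V₁ = (3.71×1.81) × 0.64 = 4.298 m³/s
d₂ = Q/(b₂ V₂) = 4.298/(3.76×1.06) = 1.078 m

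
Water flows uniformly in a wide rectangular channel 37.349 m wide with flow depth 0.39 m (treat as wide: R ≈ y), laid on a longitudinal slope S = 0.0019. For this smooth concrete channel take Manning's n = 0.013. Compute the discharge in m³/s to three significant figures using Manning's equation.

26.1 m³/s

A = b·y = 37.349 × 0.39 = 14.57 m²
Wide channel: R ≈ y = 0.39 m
Q = (1/n)·A·R^(2/3)·S^(1/2) = (1/0.013) × 14.57 × 0.3900^(2/3) × 0.0019^(1/2) = 26.07 m³/s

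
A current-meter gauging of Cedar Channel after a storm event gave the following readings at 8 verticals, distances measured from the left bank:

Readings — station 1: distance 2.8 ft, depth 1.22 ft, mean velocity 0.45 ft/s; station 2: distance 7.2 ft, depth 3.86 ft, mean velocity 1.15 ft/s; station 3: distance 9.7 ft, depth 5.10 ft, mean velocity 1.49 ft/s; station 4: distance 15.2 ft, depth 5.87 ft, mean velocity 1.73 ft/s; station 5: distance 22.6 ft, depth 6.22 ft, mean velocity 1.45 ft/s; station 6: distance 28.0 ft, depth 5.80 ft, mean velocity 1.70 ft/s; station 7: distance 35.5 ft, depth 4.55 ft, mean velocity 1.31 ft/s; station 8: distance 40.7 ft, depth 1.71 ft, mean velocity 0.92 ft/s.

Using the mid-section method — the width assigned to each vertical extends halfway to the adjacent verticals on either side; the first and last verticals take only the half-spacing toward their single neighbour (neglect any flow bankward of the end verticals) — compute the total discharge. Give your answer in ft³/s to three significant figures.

w_1 = (7.2 − 2.8)/2 = 2.2 ft; q_1 = 0.45 × 1.22 × 2.2 = 1.208 ft³/s
w_2 = (9.7 − 2.8)/2 = 3.45 ft; q_2 = 1.15 × 3.86 × 3.45 = 15.31 ft³/s
w_3 = (15.2 − 7.2)/2 = 4 ft; q_3 = 1.49 × 5.10 × 4 = 30.40 ft³/s
w_4 = (22.6 − 9.7)/2 = 6.45 ft; q_4 = 1.73 × 5.87 × 6.45 = 65.50 ft³/s
w_5 = (28.0 − 15.2)/2 = 6.4 ft; q_5 = 1.45 × 6.22 × 6.4 = 57.72 ft³/s
w_6 = (35.5 − 22.6)/2 = 6.45 ft; q_6 = 1.70 × 5.80 × 6.45 = 63.60 ft³/s
w_7 = (40.7 − 28.0)/2 = 6.35 ft; q_7 = 1.31 × 4.55 × 6.35 = 37.85 ft³/s
w_8 = (40.7 − 35.5)/2 = 2.6 ft; q_8 = 0.92 × 1.71 × 2.6 = 4.090 ft³/s
Q = Σ qᵢ = 275.7 ft³/s

276 ft³/s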